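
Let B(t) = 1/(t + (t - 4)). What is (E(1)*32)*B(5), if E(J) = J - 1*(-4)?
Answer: 80/3 ≈ 26.667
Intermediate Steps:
B(t) = 1/(-4 + 2*t) (B(t) = 1/(t + (-4 + t)) = 1/(-4 + 2*t))
E(J) = 4 + J (E(J) = J + 4 = 4 + J)
(E(1)*32)*B(5) = ((4 + 1)*32)*(1/(2*(-2 + 5))) = (5*32)*((1/2)/3) = 160*((1/2)*(1/3)) = 160*(1/6) = 80/3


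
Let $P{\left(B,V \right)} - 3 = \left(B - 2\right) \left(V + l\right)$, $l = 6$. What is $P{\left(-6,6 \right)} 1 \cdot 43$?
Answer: $-3999$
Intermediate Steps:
$P{\left(B,V \right)} = 3 + \left(-2 + B\right) \left(6 + V\right)$ ($P{\left(B,V \right)} = 3 + \left(B - 2\right) \left(V + 6\right) = 3 + \left(-2 + B\right) \left(6 + V\right)$)
$P{\left(-6,6 \right)} 1 \cdot 43 = \left(-9 - 12 + 6 \left(-6\right) - 36\right) 1 \cdot 43 = \left(-9 - 12 - 36 - 36\right) 1 \cdot 43 = \left(-93\right) 1 \cdot 43 = \left(-93\right) 43 = -3999$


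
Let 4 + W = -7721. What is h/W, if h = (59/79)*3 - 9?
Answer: 178/203425 ≈ 0.00087502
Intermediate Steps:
W = -7725 (W = -4 - 7721 = -7725)
h = -534/79 (h = (59*(1/79))*3 - 9 = (59/79)*3 - 9 = 177/79 - 9 = -534/79 ≈ -6.7595)
h/W = -534/79/(-7725) = -534/79*(-1/7725) = 178/203425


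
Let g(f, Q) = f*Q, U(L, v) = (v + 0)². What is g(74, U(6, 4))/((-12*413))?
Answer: -296/1239 ≈ -0.23890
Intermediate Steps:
U(L, v) = v²
g(f, Q) = Q*f
g(74, U(6, 4))/((-12*413)) = (4²*74)/((-12*413)) = (16*74)/(-4956) = 1184*(-1/4956) = -296/1239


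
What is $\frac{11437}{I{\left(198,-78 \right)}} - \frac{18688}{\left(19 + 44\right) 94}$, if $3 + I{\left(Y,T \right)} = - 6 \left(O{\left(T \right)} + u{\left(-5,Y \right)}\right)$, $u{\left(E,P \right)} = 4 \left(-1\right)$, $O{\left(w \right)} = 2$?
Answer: $\frac{1251143}{987} \approx 1267.6$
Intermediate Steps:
$u{\left(E,P \right)} = -4$
$I{\left(Y,T \right)} = 9$ ($I{\left(Y,T \right)} = -3 - 6 \left(2 - 4\right) = -3 - -12 = -3 + 12 = 9$)
$\frac{11437}{I{\left(198,-78 \right)}} - \frac{18688}{\left(19 + 44\right) 94} = \frac{11437}{9} - \frac{18688}{\left(19 + 44\right) 94} = 11437 \cdot \frac{1}{9} - \frac{18688}{63 \cdot 94} = \frac{11437}{9} - \frac{18688}{5922} = \frac{11437}{9} - \frac{9344}{2961} = \frac{1251143}{987}$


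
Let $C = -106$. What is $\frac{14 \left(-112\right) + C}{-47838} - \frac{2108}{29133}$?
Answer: $- \frac{8678977}{232277409} \approx -0.037365$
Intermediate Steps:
$\frac{14 \left(-112\right) + C}{-47838} - \frac{2108}{29133} = \frac{14 \left(-112\right) - 106}{-47838} - \frac{2108}{29133} = \left(-1568 - 106\right) \left(- \frac{1}{47838}\right) - \frac{2108}{29133} = \left(-1674\right) \left(- \frac{1}{47838}\right) - \frac{2108}{29133} = \frac{279}{7973} - \frac{2108}{29133} = - \frac{8678977}{232277409}$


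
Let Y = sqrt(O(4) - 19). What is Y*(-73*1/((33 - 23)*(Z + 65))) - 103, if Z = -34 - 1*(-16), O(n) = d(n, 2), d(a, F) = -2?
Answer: -103 - 73*I*sqrt(21)/470 ≈ -103.0 - 0.71176*I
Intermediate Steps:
O(n) = -2
Z = -18 (Z = -34 + 16 = -18)
Y = I*sqrt(21) (Y = sqrt(-2 - 19) = sqrt(-21) = I*sqrt(21) ≈ 4.5826*I)
Y*(-73*1/((33 - 23)*(Z + 65))) - 103 = (I*sqrt(21))*(-73*1/((-18 + 65)*(33 - 23))) - 103 = (I*sqrt(21))*(-73/(47*10)) - 103 = (I*sqrt(21))*(-73/470) - 103 = -73*I*sqrt(21)/470 - 103 = -103 - 73*I*sqrt(21)/470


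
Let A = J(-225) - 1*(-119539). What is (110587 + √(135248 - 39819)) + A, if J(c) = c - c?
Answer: 230126 + √95429 ≈ 2.3044e+5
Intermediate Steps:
J(c) = 0
A = 119539 (A = 0 - 1*(-119539) = 0 + 119539 = 119539)
(110587 + √(135248 - 39819)) + A = (110587 + √(135248 - 39819)) + 119539 = (110587 + √95429) + 119539 = 230126 + √95429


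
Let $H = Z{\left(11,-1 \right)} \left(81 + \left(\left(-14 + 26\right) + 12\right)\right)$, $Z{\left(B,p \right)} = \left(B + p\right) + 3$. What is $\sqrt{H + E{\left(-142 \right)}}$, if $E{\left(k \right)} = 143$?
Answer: $2 \sqrt{377} \approx 38.833$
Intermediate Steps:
$Z{\left(B,p \right)} = 3 + B + p$
$H = 1365$ ($H = \left(3 + 11 - 1\right) \left(81 + \left(\left(-14 + 26\right) + 12\right)\right) = 13 \left(81 + \left(12 + 12\right)\right) = 13 \left(81 + 24\right) = 13 \cdot 105 = 1365$)
$\sqrt{H + E{\left(-142 \right)}} = \sqrt{1365 + 143} = \sqrt{1508} = 2 \sqrt{377}$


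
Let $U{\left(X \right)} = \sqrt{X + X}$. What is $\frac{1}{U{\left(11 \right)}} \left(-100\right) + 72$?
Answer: $72 - \frac{50 \sqrt{22}}{11} \approx 50.68$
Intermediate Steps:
$U{\left(X \right)} = \sqrt{2} \sqrt{X}$ ($U{\left(X \right)} = \sqrt{2 X} = \sqrt{2} \sqrt{X}$)
$\frac{1}{U{\left(11 \right)}} \left(-100\right) + 72 = \frac{1}{\sqrt{2} \sqrt{11}} \left(-100\right) + 72 = \frac{1}{\sqrt{22}} \left(-100\right) + 72 = \frac{\sqrt{22}}{22} \left(-100\right) + 72 = - \frac{50 \sqrt{22}}{11} + 72 = 72 - \frac{50 \sqrt{22}}{11}$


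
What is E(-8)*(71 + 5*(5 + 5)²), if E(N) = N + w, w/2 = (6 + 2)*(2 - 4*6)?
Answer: -205560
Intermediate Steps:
w = -352 (w = 2*((6 + 2)*(2 - 4*6)) = 2*(8*(2 - 24)) = 2*(8*(-22)) = 2*(-176) = -352)
E(N) = -352 + N (E(N) = N - 352 = -352 + N)
E(-8)*(71 + 5*(5 + 5)²) = (-352 - 8)*(71 + 5*(5 + 5)²) = -360*(71 + 5*10²) = -360*(71 + 5*100) = -360*(71 + 500) = -360*571 = -205560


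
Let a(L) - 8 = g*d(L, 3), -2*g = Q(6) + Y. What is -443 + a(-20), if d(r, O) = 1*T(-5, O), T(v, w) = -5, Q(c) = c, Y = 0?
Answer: -420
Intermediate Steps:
d(r, O) = -5 (d(r, O) = 1*(-5) = -5)
g = -3 (g = -(6 + 0)/2 = -½*6 = -3)
a(L) = 23 (a(L) = 8 - 3*(-5) = 8 + 15 = 23)
-443 + a(-20) = -443 + 23 = -420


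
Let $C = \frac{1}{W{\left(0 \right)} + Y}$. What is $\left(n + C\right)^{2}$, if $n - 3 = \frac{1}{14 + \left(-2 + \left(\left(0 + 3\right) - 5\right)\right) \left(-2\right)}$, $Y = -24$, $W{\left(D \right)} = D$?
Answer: $\frac{628849}{69696} \approx 9.0227$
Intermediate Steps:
$C = - \frac{1}{24}$ ($C = \frac{1}{0 - 24} = \frac{1}{-24} = - \frac{1}{24} \approx -0.041667$)
$n = \frac{67}{22}$ ($n = 3 + \frac{1}{14 + \left(-2 + \left(\left(0 + 3\right) - 5\right)\right) \left(-2\right)} = 3 + \frac{1}{14 + \left(-2 + \left(3 - 5\right)\right) \left(-2\right)} = 3 + \frac{1}{14 + \left(-2 - 2\right) \left(-2\right)} = 3 + \frac{1}{14 - -8} = 3 + \frac{1}{14 + 8} = 3 + \frac{1}{22} = \frac{67}{22} \approx 3.0455$)
$\left(n + C\right)^{2} = \left(\frac{67}{22} - \frac{1}{24}\right)^{2} = \left(\frac{793}{264}\right)^{2} = \frac{628849}{69696}$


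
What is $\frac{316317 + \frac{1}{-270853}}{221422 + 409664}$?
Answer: $\frac{42837704200}{85465768179} \approx 0.50123$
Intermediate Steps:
$\frac{316317 + \frac{1}{-270853}}{221422 + 409664} = \frac{316317 - \frac{1}{270853}}{631086} = \frac{85675408400}{270853} \cdot \frac{1}{631086} = \frac{42837704200}{85465768179}$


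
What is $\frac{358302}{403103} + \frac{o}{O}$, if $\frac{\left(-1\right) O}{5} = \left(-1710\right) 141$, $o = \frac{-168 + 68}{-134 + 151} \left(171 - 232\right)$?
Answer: $\frac{146912510440}{165226679361} \approx 0.88916$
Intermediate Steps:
$o = \frac{6100}{17}$ ($o = - \frac{100}{17} \left(-61\right) = \left(-100\right) \frac{1}{17} \left(-61\right) = \left(- \frac{100}{17}\right) \left(-61\right) = \frac{6100}{17} \approx 358.82$)
$O = 1205550$ ($O = - 5 \left(\left(-1710\right) 141\right) = \left(-5\right) \left(-241110\right) = 1205550$)
$\frac{358302}{403103} + \frac{o}{O} = \frac{358302}{403103} + \frac{6100}{17 \cdot 1205550} = 358302 \cdot \frac{1}{403103} + \frac{6100}{17} \cdot \frac{1}{1205550} = \frac{358302}{403103} + \frac{122}{409887} = \frac{146912510440}{165226679361}$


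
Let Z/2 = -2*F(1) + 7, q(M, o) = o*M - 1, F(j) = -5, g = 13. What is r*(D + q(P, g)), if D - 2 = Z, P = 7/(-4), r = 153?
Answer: 7497/4 ≈ 1874.3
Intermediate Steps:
P = -7/4 (P = 7*(-¼) = -7/4 ≈ -1.7500)
q(M, o) = -1 + M*o (q(M, o) = M*o - 1 = -1 + M*o)
Z = 34 (Z = 2*(-2*(-5) + 7) = 2*(10 + 7) = 2*17 = 34)
D = 36 (D = 2 + 34 = 36)
r*(D + q(P, g)) = 153*(36 + (-1 - 7/4*13)) = 153*(36 + (-1 - 91/4)) = 153*(36 - 95/4) = 153*(49/4) = 7497/4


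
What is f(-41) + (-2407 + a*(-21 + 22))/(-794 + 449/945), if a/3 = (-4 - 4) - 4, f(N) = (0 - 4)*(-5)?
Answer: 17306255/749881 ≈ 23.079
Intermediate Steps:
f(N) = 20 (f(N) = -4*(-5) = 20)
a = -36 (a = 3*((-4 - 4) - 4) = 3*(-8 - 4) = 3*(-12) = -36)
f(-41) + (-2407 + a*(-21 + 22))/(-794 + 449/945) = 20 + (-2407 - 36*(-21 + 22))/(-794 + 449/945) = 20 + (-2407 - 36*1)/(-794 + 449*(1/945)) = 20 + (-2407 - 36)/(-794 + 449/945) = 20 - 2443/(-749881/945) = 20 - 2443*(-945/749881) = 20 + 2308635/749881 = 17306255/749881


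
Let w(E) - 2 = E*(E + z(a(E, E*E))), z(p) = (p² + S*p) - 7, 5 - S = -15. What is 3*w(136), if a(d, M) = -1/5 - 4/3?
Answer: 3081394/75 ≈ 41085.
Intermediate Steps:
S = 20 (S = 5 - 1*(-15) = 5 + 15 = 20)
a(d, M) = -23/15 (a(d, M) = -1*⅕ - 4*⅓ = -⅕ - 4/3 = -23/15)
z(p) = -7 + p² + 20*p (z(p) = (p² + 20*p) - 7 = -7 + p² + 20*p)
w(E) = 2 + E*(-7946/225 + E) (w(E) = 2 + E*(E + (-7 + (-23/15)² + 20*(-23/15))) = 2 + E*(E + (-7 + 529/225 - 92/3)) = 2 + E*(E - 7946/225) = 2 + E*(-7946/225 + E))
3*w(136) = 3*(2 + 136² - 7946/225*136) = 3*(2 + 18496 - 1080656/225) = 3*(3081394/225) = 3081394/75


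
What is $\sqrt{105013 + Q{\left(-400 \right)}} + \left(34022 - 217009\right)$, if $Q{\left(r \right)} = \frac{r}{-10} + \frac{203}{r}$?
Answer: $-182987 + \frac{\sqrt{42020997}}{20} \approx -1.8266 \cdot 10^{5}$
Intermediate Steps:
$Q{\left(r \right)} = \frac{203}{r} - \frac{r}{10}$ ($Q{\left(r \right)} = r \left(- \frac{1}{10}\right) + \frac{203}{r} = - \frac{r}{10} + \frac{203}{r} = \frac{203}{r} - \frac{r}{10}$)
$\sqrt{105013 + Q{\left(-400 \right)}} + \left(34022 - 217009\right) = \sqrt{105013 + \left(\frac{203}{-400} - -40\right)} + \left(34022 - 217009\right) = \sqrt{105013 + \left(203 \left(- \frac{1}{400}\right) + 40\right)} - 182987 = \sqrt{105013 + \left(- \frac{203}{400} + 40\right)} - 182987 = \sqrt{105013 + \frac{15797}{400}} - 182987 = \sqrt{\frac{42020997}{400}} - 182987 = \frac{\sqrt{42020997}}{20} - 182987 = -182987 + \frac{\sqrt{42020997}}{20}$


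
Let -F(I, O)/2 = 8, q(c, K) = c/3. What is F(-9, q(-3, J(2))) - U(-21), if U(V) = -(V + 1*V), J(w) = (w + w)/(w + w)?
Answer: -58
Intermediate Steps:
J(w) = 1 (J(w) = (2*w)/((2*w)) = (2*w)*(1/(2*w)) = 1)
q(c, K) = c/3 (q(c, K) = c*(⅓) = c/3)
U(V) = -2*V (U(V) = -(V + V) = -2*V)
F(I, O) = -16 (F(I, O) = -2*8 = -16)
F(-9, q(-3, J(2))) - U(-21) = -16 - (-2)*(-21) = -16 - 1*42 = -16 - 42 = -58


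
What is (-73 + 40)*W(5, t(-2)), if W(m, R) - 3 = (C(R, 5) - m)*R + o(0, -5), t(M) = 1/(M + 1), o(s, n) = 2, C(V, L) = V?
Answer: -363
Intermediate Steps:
t(M) = 1/(1 + M)
W(m, R) = 5 + R*(R - m) (W(m, R) = 3 + ((R - m)*R + 2) = 3 + (R*(R - m) + 2) = 3 + (2 + R*(R - m)) = 5 + R*(R - m))
(-73 + 40)*W(5, t(-2)) = (-73 + 40)*(5 + (1/(1 - 2))² - 1*5/(1 - 2)) = -33*(5 + (1/(-1))² - 1*5/(-1)) = -33*(5 + (-1)² - 1*(-1)*5) = -33*(5 + 1 + 5) = -33*11 = -363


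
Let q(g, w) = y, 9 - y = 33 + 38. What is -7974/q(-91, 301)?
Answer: 3987/31 ≈ 128.61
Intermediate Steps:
y = -62 (y = 9 - (33 + 38) = 9 - 1*71 = 9 - 71 = -62)
q(g, w) = -62
-7974/q(-91, 301) = -7974/(-62) = -7974*(-1/62) = 3987/31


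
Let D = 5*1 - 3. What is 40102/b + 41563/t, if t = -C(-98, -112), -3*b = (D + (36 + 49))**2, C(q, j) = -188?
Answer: 97324273/474324 ≈ 205.19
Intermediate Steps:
D = 2 (D = 5 - 3 = 2)
b = -2523 (b = -(2 + (36 + 49))**2/3 = -(2 + 85)**2/3 = -1/3*87**2 = -1/3*7569 = -2523)
t = 188 (t = -1*(-188) = 188)
40102/b + 41563/t = 40102/(-2523) + 41563/188 = 40102*(-1/2523) + 41563*(1/188) = -40102/2523 + 41563/188 = 97324273/474324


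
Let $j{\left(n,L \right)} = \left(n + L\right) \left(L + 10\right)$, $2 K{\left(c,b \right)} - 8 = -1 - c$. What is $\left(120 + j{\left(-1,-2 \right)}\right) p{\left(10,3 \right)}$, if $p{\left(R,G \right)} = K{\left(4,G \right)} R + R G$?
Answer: $4320$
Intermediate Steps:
$K{\left(c,b \right)} = \frac{7}{2} - \frac{c}{2}$ ($K{\left(c,b \right)} = 4 + \frac{-1 - c}{2} = 4 - \left(\frac{1}{2} + \frac{c}{2}\right) = \frac{7}{2} - \frac{c}{2}$)
$p{\left(R,G \right)} = \frac{3 R}{2} + G R$ ($p{\left(R,G \right)} = \left(\frac{7}{2} - 2\right) R + R G = \left(\frac{7}{2} - 2\right) R + G R = \frac{3 R}{2} + G R$)
$j{\left(n,L \right)} = \left(10 + L\right) \left(L + n\right)$ ($j{\left(n,L \right)} = \left(L + n\right) \left(10 + L\right) = \left(10 + L\right) \left(L + n\right)$)
$\left(120 + j{\left(-1,-2 \right)}\right) p{\left(10,3 \right)} = \left(120 + \left(\left(-2\right)^{2} + 10 \left(-2\right) + 10 \left(-1\right) - -2\right)\right) \frac{1}{2} \cdot 10 \left(3 + 2 \cdot 3\right) = \left(120 + \left(4 - 20 - 10 + 2\right)\right) \frac{1}{2} \cdot 10 \left(3 + 6\right) = \left(120 - 24\right) \frac{1}{2} \cdot 10 \cdot 9 = 96 \cdot 45 = 4320$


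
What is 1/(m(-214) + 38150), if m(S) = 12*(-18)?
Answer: 1/37934 ≈ 2.6362e-5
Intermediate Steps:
m(S) = -216
1/(m(-214) + 38150) = 1/(-216 + 38150) = 1/37934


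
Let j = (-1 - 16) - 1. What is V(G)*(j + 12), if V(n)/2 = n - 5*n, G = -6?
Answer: -288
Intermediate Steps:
V(n) = -8*n (V(n) = 2*(n - 5*n) = 2*(-4*n) = -8*n)
j = -18 (j = -17 - 1 = -18)
V(G)*(j + 12) = (-8*(-6))*(-18 + 12) = 48*(-6) = -288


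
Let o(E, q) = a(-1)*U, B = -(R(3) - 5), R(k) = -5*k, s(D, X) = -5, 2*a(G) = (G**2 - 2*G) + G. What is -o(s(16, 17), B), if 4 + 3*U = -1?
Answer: 5/3 ≈ 1.6667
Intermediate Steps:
a(G) = G**2/2 - G/2 (a(G) = ((G**2 - 2*G) + G)/2 = (G**2 - G)/2 = G**2/2 - G/2)
U = -5/3 (U = -4/3 + (1/3)*(-1) = -4/3 - 1/3 = -5/3 ≈ -1.6667)
B = 20 (B = -(-5*3 - 5) = -(-15 - 5) = -1*(-20) = 20)
o(E, q) = -5/3 (o(E, q) = ((1/2)*(-1)*(-1 - 1))*(-5/3) = ((1/2)*(-1)*(-2))*(-5/3) = 1*(-5/3) = -5/3)
-o(s(16, 17), B) = -1*(-5/3) = 5/3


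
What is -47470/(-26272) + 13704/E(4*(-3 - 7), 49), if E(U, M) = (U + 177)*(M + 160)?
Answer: 859619999/376123088 ≈ 2.2855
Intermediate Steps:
E(U, M) = (160 + M)*(177 + U) (E(U, M) = (177 + U)*(160 + M) = (160 + M)*(177 + U))
-47470/(-26272) + 13704/E(4*(-3 - 7), 49) = -47470/(-26272) + 13704/(28320 + 160*(4*(-3 - 7)) + 177*49 + 49*(4*(-3 - 7))) = -47470*(-1/26272) + 13704/(28320 + 160*(4*(-10)) + 8673 + 49*(4*(-10))) = 23735/13136 + 13704/(28320 + 160*(-40) + 8673 + 49*(-40)) = 23735/13136 + 13704/(28320 - 6400 + 8673 - 1960) = 23735/13136 + 13704/28633 = 859619999/376123088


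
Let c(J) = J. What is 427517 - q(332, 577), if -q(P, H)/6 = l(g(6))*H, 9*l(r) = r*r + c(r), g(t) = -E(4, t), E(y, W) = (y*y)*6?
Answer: 3935677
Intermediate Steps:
E(y, W) = 6*y² (E(y, W) = y²*6 = 6*y²)
g(t) = -96 (g(t) = -6*4² = -6*16 = -1*96 = -96)
l(r) = r/9 + r²/9 (l(r) = (r*r + r)/9 = (r² + r)/9 = (r + r²)/9 = r/9 + r²/9)
q(P, H) = -6080*H (q(P, H) = -6*(⅑)*(-96)*(1 - 96)*H = -6*(⅑)*(-96)*(-95)*H = -6080*H)
427517 - q(332, 577) = 427517 - (-6080)*577 = 427517 - 1*(-3508160) = 427517 + 3508160 = 3935677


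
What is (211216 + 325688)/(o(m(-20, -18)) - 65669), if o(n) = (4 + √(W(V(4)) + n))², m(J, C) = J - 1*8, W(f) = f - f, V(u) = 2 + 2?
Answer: -536904*I/(16*√7 + 65681*I) ≈ -8.1744 - 0.0052685*I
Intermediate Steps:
V(u) = 4
W(f) = 0
m(J, C) = -8 + J (m(J, C) = J - 8 = -8 + J)
o(n) = (4 + √n)² (o(n) = (4 + √(0 + n))² = (4 + √n)²)
(211216 + 325688)/(o(m(-20, -18)) - 65669) = (211216 + 325688)/((4 + √(-8 - 20))² - 65669) = 536904/((4 + √(-28))² - 65669) = 536904/((4 + 2*I*√7)² - 65669) = 536904/(-65669 + (4 + 2*I*√7)²)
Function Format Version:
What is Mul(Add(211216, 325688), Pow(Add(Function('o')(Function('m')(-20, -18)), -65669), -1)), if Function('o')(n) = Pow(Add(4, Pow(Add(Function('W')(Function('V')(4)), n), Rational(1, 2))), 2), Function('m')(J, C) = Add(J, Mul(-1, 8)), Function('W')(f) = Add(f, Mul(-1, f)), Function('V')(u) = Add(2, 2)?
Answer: Mul(-536904, I, Pow(Add(Mul(16, Pow(7, Rational(1, 2))), Mul(65681, I)), -1)) ≈ Add(-8.1744, Mul(-0.0052685, I))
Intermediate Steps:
Function('V')(u) = 4
Function('W')(f) = 0
Function('m')(J, C) = Add(-8, J) (Function('m')(J, C) = Add(J, -8) = Add(-8, J))
Function('o')(n) = Pow(Add(4, Pow(n, Rational(1, 2))), 2) (Function('o')(n) = Pow(Add(4, Pow(Add(0, n), Rational(1, 2))), 2) = Pow(Add(4, Pow(n, Rational(1, 2))), 2))
Mul(Add(211216, 325688), Pow(Add(Function('o')(Function('m')(-20, -18)), -65669), -1)) = Mul(Add(211216, 325688), Pow(Add(Pow(Add(4, Pow(Add(-8, -20), Rational(1, 2))), 2), -65669), -1)) = Mul(536904, Pow(Add(Pow(Add(4, Pow(-28, Rational(1, 2))), 2), -65669), -1)) = Mul(536904, Pow(Add(Pow(Add(4, Mul(2, I, Pow(7, Rational(1, 2)))), 2), -65669), -1)) = Mul(536904, Pow(Add(-65669, Pow(Add(4, Mul(2, I, Pow(7, Rational(1, 2)))), 2)), -1))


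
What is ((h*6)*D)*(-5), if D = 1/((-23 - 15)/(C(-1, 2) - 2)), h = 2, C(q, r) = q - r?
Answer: -150/19 ≈ -7.8947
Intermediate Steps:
D = 5/38 (D = 1/((-23 - 15)/((-1 - 1*2) - 2)) = 1/(-38/((-1 - 2) - 2)) = 1/(-38/(-3 - 2)) = 1/(-38/(-5)) = 1/(-38*(-⅕)) = 1/(38/5) = 5/38 ≈ 0.13158)
((h*6)*D)*(-5) = ((2*6)*(5/38))*(-5) = (12*(5/38))*(-5) = (30/19)*(-5) = -150/19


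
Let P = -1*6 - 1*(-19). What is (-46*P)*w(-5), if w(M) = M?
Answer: 2990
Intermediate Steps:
P = 13 (P = -6 + 19 = 13)
(-46*P)*w(-5) = -46*13*(-5) = -598*(-5) = 2990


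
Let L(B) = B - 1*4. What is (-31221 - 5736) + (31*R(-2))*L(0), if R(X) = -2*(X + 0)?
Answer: -37453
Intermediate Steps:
R(X) = -2*X
L(B) = -4 + B (L(B) = B - 4 = -4 + B)
(-31221 - 5736) + (31*R(-2))*L(0) = (-31221 - 5736) + (31*(-2*(-2)))*(-4 + 0) = -36957 + (31*4)*(-4) = -36957 + 124*(-4) = -36957 - 496 = -37453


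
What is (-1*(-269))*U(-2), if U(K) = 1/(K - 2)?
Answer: -269/4 ≈ -67.250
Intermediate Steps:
U(K) = 1/(-2 + K)
(-1*(-269))*U(-2) = (-1*(-269))/(-2 - 2) = 269/(-4) = 269*(-¼) = -269/4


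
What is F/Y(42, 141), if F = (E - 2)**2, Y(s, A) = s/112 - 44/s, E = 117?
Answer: -2221800/113 ≈ -19662.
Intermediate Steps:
Y(s, A) = -44/s + s/112 (Y(s, A) = s*(1/112) - 44/s = s/112 - 44/s = -44/s + s/112)
F = 13225 (F = (117 - 2)**2 = 115**2 = 13225)
F/Y(42, 141) = 13225/(-44/42 + (1/112)*42) = 13225/(-44*1/42 + 3/8) = 13225/(-22/21 + 3/8) = 13225/(-113/168) = 13225*(-168/113) = -2221800/113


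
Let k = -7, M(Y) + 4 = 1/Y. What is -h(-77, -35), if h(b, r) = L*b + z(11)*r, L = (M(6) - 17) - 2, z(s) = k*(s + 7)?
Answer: -37009/6 ≈ -6168.2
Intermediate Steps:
M(Y) = -4 + 1/Y
z(s) = -49 - 7*s (z(s) = -7*(s + 7) = -7*(7 + s) = -49 - 7*s)
L = -137/6 (L = ((-4 + 1/6) - 17) - 2 = (-23/6 - 17) - 2 = -125/6 - 2 = -137/6 ≈ -22.833)
h(b, r) = -126*r - 137*b/6 (h(b, r) = -137*b/6 + (-49 - 7*11)*r = -137*b/6 + (-49 - 77)*r = -137*b/6 - 126*r = -126*r - 137*b/6)
-h(-77, -35) = -(-126*(-35) - 137/6*(-77)) = -(4410 + 10549/6) = -1*37009/6 = -37009/6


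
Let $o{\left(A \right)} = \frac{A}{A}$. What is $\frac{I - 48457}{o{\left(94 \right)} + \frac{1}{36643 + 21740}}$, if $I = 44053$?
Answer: $- \frac{64279683}{14596} \approx -4403.9$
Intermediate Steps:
$o{\left(A \right)} = 1$
$\frac{I - 48457}{o{\left(94 \right)} + \frac{1}{36643 + 21740}} = \frac{44053 - 48457}{1 + \frac{1}{36643 + 21740}} = - \frac{4404}{1 + \frac{1}{58383}} = - \frac{4404}{\frac{58384}{58383}} = \left(-4404\right) \frac{58383}{58384} = - \frac{64279683}{14596}$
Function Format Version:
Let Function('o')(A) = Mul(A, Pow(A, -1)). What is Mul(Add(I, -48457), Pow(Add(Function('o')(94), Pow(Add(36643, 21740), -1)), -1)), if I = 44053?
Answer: Rational(-64279683, 14596) ≈ -4403.9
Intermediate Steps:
Function('o')(A) = 1
Mul(Add(I, -48457), Pow(Add(Function('o')(94), Pow(Add(36643, 21740), -1)), -1)) = Mul(Add(44053, -48457), Pow(Add(1, Pow(Add(36643, 21740), -1)), -1)) = Mul(-4404, Pow(Add(1, Pow(58383, -1)), -1)) = Mul(-4404, Pow(Add(1, Rational(1, 58383)), -1)) = Mul(-4404, Pow(Rational(58384, 58383), -1)) = Mul(-4404, Rational(58383, 58384)) = Rational(-64279683, 14596)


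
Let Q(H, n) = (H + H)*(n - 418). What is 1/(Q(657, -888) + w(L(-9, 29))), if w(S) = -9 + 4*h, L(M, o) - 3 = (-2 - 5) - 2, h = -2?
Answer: -1/1716101 ≈ -5.8272e-7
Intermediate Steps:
L(M, o) = -6 (L(M, o) = 3 + ((-2 - 5) - 2) = 3 + (-7 - 2) = 3 - 9 = -6)
Q(H, n) = 2*H*(-418 + n) (Q(H, n) = (2*H)*(-418 + n) = 2*H*(-418 + n))
w(S) = -17 (w(S) = -9 + 4*(-2) = -9 - 8 = -17)
1/(Q(657, -888) + w(L(-9, 29))) = 1/(2*657*(-418 - 888) - 17) = 1/(2*657*(-1306) - 17) = 1/(-1716084 - 17) = 1/(-1716101) = -1/1716101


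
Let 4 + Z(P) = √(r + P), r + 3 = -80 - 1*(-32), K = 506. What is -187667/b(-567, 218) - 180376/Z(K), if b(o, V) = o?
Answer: -326706955/248913 - 180376*√455/439 ≈ -10077.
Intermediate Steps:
r = -51 (r = -3 + (-80 - 1*(-32)) = -3 + (-80 + 32) = -3 - 48 = -51)
Z(P) = -4 + √(-51 + P)
-187667/b(-567, 218) - 180376/Z(K) = -187667/(-567) - 180376/(-4 + √(-51 + 506)) = -187667*(-1/567) - 180376/(-4 + √455) = 187667/567 - 180376/(-4 + √455)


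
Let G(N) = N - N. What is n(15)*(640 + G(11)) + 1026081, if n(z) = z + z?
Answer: 1045281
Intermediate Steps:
G(N) = 0
n(z) = 2*z
n(15)*(640 + G(11)) + 1026081 = (2*15)*(640 + 0) + 1026081 = 30*640 + 1026081 = 19200 + 1026081 = 1045281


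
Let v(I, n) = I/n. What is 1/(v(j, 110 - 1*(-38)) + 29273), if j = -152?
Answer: 37/1083063 ≈ 3.4162e-5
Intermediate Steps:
1/(v(j, 110 - 1*(-38)) + 29273) = 1/(-152/(110 - 1*(-38)) + 29273) = 1/(-152/(110 + 38) + 29273) = 1/(-152/148 + 29273) = 1/(-152*1/148 + 29273) = 1/(-38/37 + 29273) = 1/(1083063/37) = 37/1083063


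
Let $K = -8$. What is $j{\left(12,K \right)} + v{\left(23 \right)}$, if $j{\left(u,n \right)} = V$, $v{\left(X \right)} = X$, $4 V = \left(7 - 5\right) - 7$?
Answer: $\frac{87}{4} \approx 21.75$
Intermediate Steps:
$V = - \frac{5}{4}$ ($V = \frac{\left(7 - 5\right) - 7}{4} = \frac{2 - 7}{4} = \frac{1}{4} \left(-5\right) = - \frac{5}{4} \approx -1.25$)
$j{\left(u,n \right)} = - \frac{5}{4}$
$j{\left(12,K \right)} + v{\left(23 \right)} = - \frac{5}{4} + 23 = \frac{87}{4}$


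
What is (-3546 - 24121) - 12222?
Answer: -39889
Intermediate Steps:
(-3546 - 24121) - 12222 = -27667 - 12222 = -39889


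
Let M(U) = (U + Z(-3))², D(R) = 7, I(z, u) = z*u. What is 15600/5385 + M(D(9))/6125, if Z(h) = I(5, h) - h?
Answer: 255159/87955 ≈ 2.9010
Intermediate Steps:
I(z, u) = u*z
Z(h) = 4*h (Z(h) = h*5 - h = 5*h - h = 4*h)
M(U) = (-12 + U)² (M(U) = (U + 4*(-3))² = (U - 12)² = (-12 + U)²)
15600/5385 + M(D(9))/6125 = 15600/5385 + (-12 + 7)²/6125 = 15600*(1/5385) + (-5)²*(1/6125) = 1040/359 + 25*(1/6125) = 1040/359 + 1/245 = 255159/87955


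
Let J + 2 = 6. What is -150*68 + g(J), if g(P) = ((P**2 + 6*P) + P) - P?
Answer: -10160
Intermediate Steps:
J = 4 (J = -2 + 6 = 4)
g(P) = P**2 + 6*P (g(P) = (P**2 + 7*P) - P = P**2 + 6*P)
-150*68 + g(J) = -150*68 + 4*(6 + 4) = -10200 + 4*10 = -10200 + 40 = -10160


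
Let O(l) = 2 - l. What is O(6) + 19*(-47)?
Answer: -897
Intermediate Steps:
O(6) + 19*(-47) = (2 - 1*6) + 19*(-47) = (2 - 6) - 893 = -4 - 893 = -897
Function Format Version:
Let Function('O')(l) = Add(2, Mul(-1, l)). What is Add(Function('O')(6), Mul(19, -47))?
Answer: -897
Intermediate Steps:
Add(Function('O')(6), Mul(19, -47)) = Add(Add(2, Mul(-1, 6)), Mul(19, -47)) = Add(Add(2, -6), -893) = Add(-4, -893) = -897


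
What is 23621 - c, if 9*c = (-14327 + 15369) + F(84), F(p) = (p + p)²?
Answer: 183323/9 ≈ 20369.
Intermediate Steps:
F(p) = 4*p² (F(p) = (2*p)² = 4*p²)
c = 29266/9 (c = ((-14327 + 15369) + 4*84²)/9 = (1042 + 4*7056)/9 = (1042 + 28224)/9 = (⅑)*29266 = 29266/9 ≈ 3251.8)
23621 - c = 23621 - 1*29266/9 = 23621 - 29266/9 = 183323/9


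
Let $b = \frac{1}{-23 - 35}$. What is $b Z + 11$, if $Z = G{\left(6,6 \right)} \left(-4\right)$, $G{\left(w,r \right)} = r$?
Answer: $\frac{331}{29} \approx 11.414$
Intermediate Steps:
$b = - \frac{1}{58}$ ($b = \frac{1}{-58} = - \frac{1}{58} \approx -0.017241$)
$Z = -24$ ($Z = 6 \left(-4\right) = -24$)
$b Z + 11 = \left(- \frac{1}{58}\right) \left(-24\right) + 11 = \frac{12}{29} + 11 = \frac{331}{29}$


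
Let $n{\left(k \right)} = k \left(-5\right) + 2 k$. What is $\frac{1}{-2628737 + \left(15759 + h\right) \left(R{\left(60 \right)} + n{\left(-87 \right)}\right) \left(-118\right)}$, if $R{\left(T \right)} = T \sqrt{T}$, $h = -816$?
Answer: $\frac{462843251}{457349328004166999} - \frac{211592880 \sqrt{15}}{457349328004166999} \approx -7.7983 \cdot 10^{-10}$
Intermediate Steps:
$R{\left(T \right)} = T^{\frac{3}{2}}$
$n{\left(k \right)} = - 3 k$ ($n{\left(k \right)} = - 5 k + 2 k = - 3 k$)
$\frac{1}{-2628737 + \left(15759 + h\right) \left(R{\left(60 \right)} + n{\left(-87 \right)}\right) \left(-118\right)} = \frac{1}{-2628737 + \left(15759 - 816\right) \left(60^{\frac{3}{2}} - -261\right) \left(-118\right)} = \frac{1}{-2628737 + 14943 \left(120 \sqrt{15} + 261\right) \left(-118\right)} = \frac{1}{-2628737 + 14943 \left(261 + 120 \sqrt{15}\right) \left(-118\right)} = \frac{1}{-2628737 + \left(3900123 + 1793160 \sqrt{15}\right) \left(-118\right)} = \frac{1}{-2628737 - \left(460214514 + 211592880 \sqrt{15}\right)} = \frac{1}{-462843251 - 211592880 \sqrt{15}}$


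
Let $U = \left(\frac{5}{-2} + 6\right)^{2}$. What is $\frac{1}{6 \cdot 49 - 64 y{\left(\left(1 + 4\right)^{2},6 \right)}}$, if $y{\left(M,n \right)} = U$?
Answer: $- \frac{1}{490} \approx -0.0020408$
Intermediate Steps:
$U = \frac{49}{4}$ ($U = \left(5 \left(- \frac{1}{2}\right) + 6\right)^{2} = \left(- \frac{5}{2} + 6\right)^{2} = \left(\frac{7}{2}\right)^{2} = \frac{49}{4} \approx 12.25$)
$y{\left(M,n \right)} = \frac{49}{4}$
$\frac{1}{6 \cdot 49 - 64 y{\left(\left(1 + 4\right)^{2},6 \right)}} = \frac{1}{6 \cdot 49 - 784} = \frac{1}{294 - 784} = \frac{1}{-490} = - \frac{1}{490}$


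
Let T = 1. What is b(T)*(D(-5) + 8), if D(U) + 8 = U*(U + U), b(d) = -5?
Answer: -250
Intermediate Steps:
D(U) = -8 + 2*U² (D(U) = -8 + U*(U + U) = -8 + U*(2*U) = -8 + 2*U²)
b(T)*(D(-5) + 8) = -5*((-8 + 2*(-5)²) + 8) = -5*((-8 + 2*25) + 8) = -5*((-8 + 50) + 8) = -5*(42 + 8) = -5*50 = -250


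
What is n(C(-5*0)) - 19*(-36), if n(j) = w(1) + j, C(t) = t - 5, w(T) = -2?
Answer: 677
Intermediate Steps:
C(t) = -5 + t
n(j) = -2 + j
n(C(-5*0)) - 19*(-36) = (-2 + (-5 - 5*0)) - 19*(-36) = (-2 + (-5 + 0)) - 1*(-684) = (-2 - 5) + 684 = -7 + 684 = 677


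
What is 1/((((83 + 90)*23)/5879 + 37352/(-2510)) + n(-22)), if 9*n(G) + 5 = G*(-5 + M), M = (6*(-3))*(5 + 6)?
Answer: 22134435/10656893938 ≈ 0.0020770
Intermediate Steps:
M = -198 (M = -18*11 = -198)
n(G) = -5/9 - 203*G/9 (n(G) = -5/9 + (G*(-5 - 198))/9 = -5/9 + (G*(-203))/9 = -5/9 + (-203*G)/9 = -5/9 - 203*G/9)
1/((((83 + 90)*23)/5879 + 37352/(-2510)) + n(-22)) = 1/((((83 + 90)*23)/5879 + 37352/(-2510)) + (-5/9 - 203/9*(-22))) = 1/(((173*23)*(1/5879) + 37352*(-1/2510)) + (-5/9 + 4466/9)) = 1/((3979*(1/5879) - 18676/1255) + 1487/3) = 1/((3979/5879 - 18676/1255) + 1487/3) = 1/(-104802559/7378145 + 1487/3) = 1/(10656893938/22134435) = 22134435/10656893938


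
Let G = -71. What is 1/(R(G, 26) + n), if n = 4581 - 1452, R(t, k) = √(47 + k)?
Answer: 3129/9790568 - √73/9790568 ≈ 0.00031872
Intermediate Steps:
n = 3129
1/(R(G, 26) + n) = 1/(√(47 + 26) + 3129) = 1/(√73 + 3129) = 1/(3129 + √73)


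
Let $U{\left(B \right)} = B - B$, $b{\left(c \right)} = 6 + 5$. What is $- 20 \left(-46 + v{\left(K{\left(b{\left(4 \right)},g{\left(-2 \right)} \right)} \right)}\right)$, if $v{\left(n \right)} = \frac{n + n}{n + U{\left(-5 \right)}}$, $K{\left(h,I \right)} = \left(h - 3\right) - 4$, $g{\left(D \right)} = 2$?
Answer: $880$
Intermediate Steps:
$b{\left(c \right)} = 11$
$K{\left(h,I \right)} = -7 + h$ ($K{\left(h,I \right)} = \left(-3 + h\right) - 4 = -7 + h$)
$U{\left(B \right)} = 0$
$v{\left(n \right)} = 2$ ($v{\left(n \right)} = \frac{n + n}{n + 0} = \frac{2 n}{n} = 2$)
$- 20 \left(-46 + v{\left(K{\left(b{\left(4 \right)},g{\left(-2 \right)} \right)} \right)}\right) = - 20 \left(-46 + 2\right) = \left(-20\right) \left(-44\right) = 880$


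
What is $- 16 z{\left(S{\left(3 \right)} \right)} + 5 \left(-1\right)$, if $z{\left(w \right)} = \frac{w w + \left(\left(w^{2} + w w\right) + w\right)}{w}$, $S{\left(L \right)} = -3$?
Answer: $123$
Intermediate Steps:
$z{\left(w \right)} = \frac{w + 3 w^{2}}{w}$ ($z{\left(w \right)} = \frac{w^{2} + \left(\left(w^{2} + w^{2}\right) + w\right)}{w} = \frac{w^{2} + \left(2 w^{2} + w\right)}{w} = \frac{w^{2} + \left(w + 2 w^{2}\right)}{w} = \frac{w + 3 w^{2}}{w}$)
$- 16 z{\left(S{\left(3 \right)} \right)} + 5 \left(-1\right) = - 16 \left(1 + 3 \left(-3\right)\right) + 5 \left(-1\right) = - 16 \left(1 - 9\right) - 5 = \left(-16\right) \left(-8\right) - 5 = 128 - 5 = 123$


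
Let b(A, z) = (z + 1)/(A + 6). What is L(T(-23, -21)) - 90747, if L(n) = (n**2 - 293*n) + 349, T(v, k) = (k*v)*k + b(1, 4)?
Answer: 5181615310/49 ≈ 1.0575e+8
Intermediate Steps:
b(A, z) = (1 + z)/(6 + A)
T(v, k) = 5/7 + v*k**2 (T(v, k) = (k*v)*k + (1 + 4)/(6 + 1) = v*k**2 + 5/7 = 5/7 + v*k**2)
L(n) = 349 + n**2 - 293*n
L(T(-23, -21)) - 90747 = (349 + (5/7 - 23*(-21)**2)**2 - 293*(5/7 - 23*(-21)**2)) - 90747 = (349 + (5/7 - 23*441)**2 - 293*(5/7 - 23*441)) - 90747 = (349 + (5/7 - 10143)**2 - 293*(5/7 - 10143)) - 90747 = (349 + (-70996/7)**2 - 293*(-70996/7)) - 90747 = (349 + 5040432016/49 + 20801828/7) - 90747 = 5186061913/49 - 90747 = 5181615310/49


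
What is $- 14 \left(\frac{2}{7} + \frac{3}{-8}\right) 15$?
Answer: $\frac{75}{4} \approx 18.75$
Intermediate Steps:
$- 14 \left(\frac{2}{7} + \frac{3}{-8}\right) 15 = - 14 \left(2 \cdot \frac{1}{7} + 3 \left(- \frac{1}{8}\right)\right) 15 = - 14 \left(\frac{2}{7} - \frac{3}{8}\right) 15 = \left(-14\right) \left(- \frac{5}{56}\right) 15 = \frac{5}{4} \cdot 15 = \frac{75}{4}$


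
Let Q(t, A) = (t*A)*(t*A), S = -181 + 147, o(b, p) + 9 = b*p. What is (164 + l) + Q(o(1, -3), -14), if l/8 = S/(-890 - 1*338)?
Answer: 8715184/307 ≈ 28388.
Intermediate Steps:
o(b, p) = -9 + b*p
S = -34
l = 68/307 (l = 8*(-34/(-890 - 1*338)) = 8*(-34/(-890 - 338)) = 8*(-34/(-1228)) = 8*(-34*(-1/1228)) = 8*(17/614) = 68/307 ≈ 0.22150)
Q(t, A) = A²*t² (Q(t, A) = (A*t)*(A*t) = A²*t²)
(164 + l) + Q(o(1, -3), -14) = (164 + 68/307) + (-14)²*(-9 + 1*(-3))² = 50416/307 + 196*(-9 - 3)² = 50416/307 + 196*(-12)² = 50416/307 + 196*144 = 50416/307 + 28224 = 8715184/307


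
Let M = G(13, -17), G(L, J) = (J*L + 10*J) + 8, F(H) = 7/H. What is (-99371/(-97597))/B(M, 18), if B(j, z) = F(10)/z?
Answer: 17886780/683179 ≈ 26.182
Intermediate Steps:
G(L, J) = 8 + 10*J + J*L (G(L, J) = (10*J + J*L) + 8 = 8 + 10*J + J*L)
M = -383 (M = 8 + 10*(-17) - 17*13 = 8 - 170 - 221 = -383)
B(j, z) = 7/(10*z) (B(j, z) = (7/10)/z = (7*(1/10))/z = 7/(10*z))
(-99371/(-97597))/B(M, 18) = (-99371/(-97597))/(((7/10)/18)) = (-99371*(-1/97597))/(((7/10)*(1/18))) = 99371/(97597*(7/180)) = (99371/97597)*(180/7) = 17886780/683179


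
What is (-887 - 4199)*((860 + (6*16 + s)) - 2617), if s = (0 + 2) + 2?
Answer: 8427502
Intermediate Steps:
s = 4 (s = 2 + 2 = 4)
(-887 - 4199)*((860 + (6*16 + s)) - 2617) = (-887 - 4199)*((860 + (6*16 + 4)) - 2617) = -5086*((860 + (96 + 4)) - 2617) = -5086*((860 + 100) - 2617) = -5086*(960 - 2617) = -5086*(-1657) = 8427502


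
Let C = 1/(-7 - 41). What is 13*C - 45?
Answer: -2173/48 ≈ -45.271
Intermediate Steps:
C = -1/48 (C = 1/(-48) = -1/48 ≈ -0.020833)
13*C - 45 = 13*(-1/48) - 45 = -13/48 - 45 = -2173/48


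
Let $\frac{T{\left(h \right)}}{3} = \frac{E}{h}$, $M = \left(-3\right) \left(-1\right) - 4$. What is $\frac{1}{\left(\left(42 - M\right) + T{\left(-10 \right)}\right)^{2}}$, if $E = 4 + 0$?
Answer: $\frac{25}{43681} \approx 0.00057233$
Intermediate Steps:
$M = -1$ ($M = 3 - 4 = -1$)
$E = 4$
$T{\left(h \right)} = \frac{12}{h}$ ($T{\left(h \right)} = 3 \frac{4}{h} = \frac{12}{h}$)
$\frac{1}{\left(\left(42 - M\right) + T{\left(-10 \right)}\right)^{2}} = \frac{1}{\left(\left(42 - -1\right) + \frac{12}{-10}\right)^{2}} = \frac{1}{\left(\left(42 + 1\right) + 12 \left(- \frac{1}{10}\right)\right)^{2}} = \frac{1}{\left(43 - \frac{6}{5}\right)^{2}} = \frac{1}{\left(\frac{209}{5}\right)^{2}} = \frac{1}{\frac{43681}{25}} = \frac{25}{43681}$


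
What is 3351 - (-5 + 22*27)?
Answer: 2762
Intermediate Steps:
3351 - (-5 + 22*27) = 3351 - (-5 + 594) = 3351 - 1*589 = 3351 - 589 = 2762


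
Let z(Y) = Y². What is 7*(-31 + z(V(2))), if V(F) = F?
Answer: -189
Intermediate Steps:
7*(-31 + z(V(2))) = 7*(-31 + 2²) = 7*(-31 + 4) = 7*(-27) = -189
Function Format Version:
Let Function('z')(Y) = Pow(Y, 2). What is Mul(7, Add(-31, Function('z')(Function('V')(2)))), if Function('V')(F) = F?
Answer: -189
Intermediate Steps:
Mul(7, Add(-31, Function('z')(Function('V')(2)))) = Mul(7, Add(-31, Pow(2, 2))) = Mul(7, Add(-31, 4)) = Mul(7, -27) = -189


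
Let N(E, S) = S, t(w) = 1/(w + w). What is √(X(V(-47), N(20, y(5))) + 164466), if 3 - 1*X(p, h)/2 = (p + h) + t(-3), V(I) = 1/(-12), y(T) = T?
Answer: 5*√26314/2 ≈ 405.54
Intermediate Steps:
t(w) = 1/(2*w)
V(I) = -1/12
X(p, h) = 19/3 - 2*h - 2*p (X(p, h) = 6 - 2*((p + h) + (½)/(-3)) = 6 - 2*((h + p) + (½)*(-⅓)) = 6 - 2*((h + p) - ⅙) = 6 - 2*(-⅙ + h + p) = 6 + (⅓ - 2*h - 2*p) = 19/3 - 2*h - 2*p)
√(X(V(-47), N(20, y(5))) + 164466) = √((19/3 - 2*5 - 2*(-1/12)) + 164466) = √((19/3 - 10 + ⅙) + 164466) = √(-7/2 + 164466) = √(328925/2) = 5*√26314/2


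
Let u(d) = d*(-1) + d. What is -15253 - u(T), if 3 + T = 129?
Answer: -15253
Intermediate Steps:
T = 126 (T = -3 + 129 = 126)
u(d) = 0 (u(d) = -d + d = 0)
-15253 - u(T) = -15253 - 1*0 = -15253 + 0 = -15253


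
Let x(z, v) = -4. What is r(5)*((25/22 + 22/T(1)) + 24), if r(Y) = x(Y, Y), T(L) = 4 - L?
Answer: -4286/33 ≈ -129.88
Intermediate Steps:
r(Y) = -4
r(5)*((25/22 + 22/T(1)) + 24) = -4*((25/22 + 22/(4 - 1*1)) + 24) = -4*((25*(1/22) + 22/(4 - 1)) + 24) = -4*((25/22 + 22/3) + 24) = -4*(559/66 + 24) = -4*2143/66 = -4286/33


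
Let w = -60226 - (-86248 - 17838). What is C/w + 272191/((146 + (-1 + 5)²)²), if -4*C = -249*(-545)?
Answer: 736529117/76737456 ≈ 9.5980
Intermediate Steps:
C = -135705/4 (C = -(-249)*(-545)/4 = -¼*135705 = -135705/4 ≈ -33926.)
w = 43860 (w = -60226 - 1*(-104086) = -60226 + 104086 = 43860)
C/w + 272191/((146 + (-1 + 5)²)²) = -135705/4/43860 + 272191/((146 + (-1 + 5)²)²) = -135705/4*1/43860 + 272191/((146 + 4²)²) = -9047/11696 + 272191/((146 + 16)²) = -9047/11696 + 272191/(162²) = -9047/11696 + 272191/26244 = 736529117/76737456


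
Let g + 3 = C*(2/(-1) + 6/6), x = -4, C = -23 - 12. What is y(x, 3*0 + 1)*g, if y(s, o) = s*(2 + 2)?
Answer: -512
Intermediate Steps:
C = -35
g = 32 (g = -3 - 35*(2/(-1) + 6/6) = -3 - 35*(2*(-1) + 6*(⅙)) = -3 - 35*(-2 + 1) = -3 - 35*(-1) = -3 + 35 = 32)
y(s, o) = 4*s (y(s, o) = s*4 = 4*s)
y(x, 3*0 + 1)*g = (4*(-4))*32 = -16*32 = -512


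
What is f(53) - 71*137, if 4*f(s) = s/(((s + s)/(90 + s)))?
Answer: -77673/8 ≈ -9709.1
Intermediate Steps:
f(s) = 45/4 + s/8 (f(s) = (s/(((s + s)/(90 + s))))/4 = (s/(((2*s)/(90 + s))))/4 = (s/((2*s/(90 + s))))/4 = (s*((90 + s)/(2*s)))/4 = (45 + s/2)/4 = 45/4 + s/8)
f(53) - 71*137 = (45/4 + (1/8)*53) - 71*137 = (45/4 + 53/8) - 1*9727 = 143/8 - 9727 = -77673/8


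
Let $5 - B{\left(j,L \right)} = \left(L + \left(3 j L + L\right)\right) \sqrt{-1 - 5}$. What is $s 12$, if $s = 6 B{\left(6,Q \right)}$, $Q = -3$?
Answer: $360 + 4320 i \sqrt{6} \approx 360.0 + 10582.0 i$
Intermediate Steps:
$B{\left(j,L \right)} = 5 - i \sqrt{6} \left(2 L + 3 L j\right)$ ($B{\left(j,L \right)} = 5 - \left(L + \left(3 j L + L\right)\right) \sqrt{-1 - 5} = 5 - \left(L + \left(3 L j + L\right)\right) \sqrt{-6} = 5 - \left(L + \left(L + 3 L j\right)\right) i \sqrt{6} = 5 - \left(2 L + 3 L j\right) i \sqrt{6} = 5 - i \sqrt{6} \left(2 L + 3 L j\right)$)
$s = 30 + 360 i \sqrt{6}$ ($s = 6 \left(5 - 2 i \left(-3\right) \sqrt{6} - 3 i \left(-3\right) 6 \sqrt{6}\right) = 6 \left(5 + 6 i \sqrt{6} + 54 i \sqrt{6}\right) = 6 \left(5 + 60 i \sqrt{6}\right) = 30 + 360 i \sqrt{6} \approx 30.0 + 881.82 i$)
$s 12 = \left(30 + 360 i \sqrt{6}\right) 12 = 360 + 4320 i \sqrt{6}$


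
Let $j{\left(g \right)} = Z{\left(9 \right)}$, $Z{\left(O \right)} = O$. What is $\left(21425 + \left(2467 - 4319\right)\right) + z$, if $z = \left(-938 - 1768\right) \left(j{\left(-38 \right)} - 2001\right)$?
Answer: $5409925$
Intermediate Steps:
$j{\left(g \right)} = 9$
$z = 5390352$ ($z = \left(-938 - 1768\right) \left(9 - 2001\right) = \left(-2706\right) \left(-1992\right) = 5390352$)
$\left(21425 + \left(2467 - 4319\right)\right) + z = \left(21425 + \left(2467 - 4319\right)\right) + 5390352 = \left(21425 - 1852\right) + 5390352 = 19573 + 5390352 = 5409925$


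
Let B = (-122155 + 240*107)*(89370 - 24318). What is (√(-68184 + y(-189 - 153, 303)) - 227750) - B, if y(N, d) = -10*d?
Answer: 6275663950 + I*√71214 ≈ 6.2757e+9 + 266.86*I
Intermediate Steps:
B = -6275891700 (B = (-122155 + 25680)*65052 = -96475*65052 = -6275891700)
(√(-68184 + y(-189 - 153, 303)) - 227750) - B = (√(-68184 - 10*303) - 227750) - 1*(-6275891700) = (√(-68184 - 3030) - 227750) + 6275891700 = (√(-71214) - 227750) + 6275891700 = (I*√71214 - 227750) + 6275891700 = (-227750 + I*√71214) + 6275891700 = 6275663950 + I*√71214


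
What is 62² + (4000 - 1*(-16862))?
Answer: 24706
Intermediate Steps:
62² + (4000 - 1*(-16862)) = 3844 + (4000 + 16862) = 3844 + 20862 = 24706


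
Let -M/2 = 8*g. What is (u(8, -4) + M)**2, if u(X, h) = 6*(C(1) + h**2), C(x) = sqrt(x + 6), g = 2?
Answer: 4348 + 768*sqrt(7) ≈ 6379.9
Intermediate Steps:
M = -32 (M = -16*2 = -2*16 = -32)
C(x) = sqrt(6 + x)
u(X, h) = 6*sqrt(7) + 6*h**2 (u(X, h) = 6*(sqrt(6 + 1) + h**2) = 6*(sqrt(7) + h**2) = 6*sqrt(7) + 6*h**2)
(u(8, -4) + M)**2 = ((6*sqrt(7) + 6*(-4)**2) - 32)**2 = ((6*sqrt(7) + 6*16) - 32)**2 = ((6*sqrt(7) + 96) - 32)**2 = ((96 + 6*sqrt(7)) - 32)**2 = (64 + 6*sqrt(7))**2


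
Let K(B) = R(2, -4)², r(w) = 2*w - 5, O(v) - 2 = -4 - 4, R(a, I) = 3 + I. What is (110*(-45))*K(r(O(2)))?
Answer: -4950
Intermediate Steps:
O(v) = -6 (O(v) = 2 + (-4 - 4) = 2 - 8 = -6)
r(w) = -5 + 2*w
K(B) = 1 (K(B) = (3 - 4)² = (-1)² = 1)
(110*(-45))*K(r(O(2))) = (110*(-45))*1 = -4950*1 = -4950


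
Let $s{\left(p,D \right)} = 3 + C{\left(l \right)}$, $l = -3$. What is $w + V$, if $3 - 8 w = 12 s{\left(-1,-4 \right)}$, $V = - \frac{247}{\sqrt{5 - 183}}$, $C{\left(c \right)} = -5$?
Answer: $\frac{27}{8} + \frac{247 i \sqrt{178}}{178} \approx 3.375 + 18.513 i$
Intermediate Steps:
$s{\left(p,D \right)} = -2$ ($s{\left(p,D \right)} = 3 - 5 = -2$)
$V = \frac{247 i \sqrt{178}}{178}$ ($V = - \frac{247}{\sqrt{-178}} = - \frac{247}{i \sqrt{178}} = - 247 \left(- \frac{i \sqrt{178}}{178}\right) = \frac{247 i \sqrt{178}}{178} \approx 18.513 i$)
$w = \frac{27}{8}$ ($w = \frac{3}{8} - \frac{12 \left(-2\right)}{8} = \frac{3}{8} - -3 = \frac{3}{8} + 3 = \frac{27}{8} \approx 3.375$)
$w + V = \frac{27}{8} + \frac{247 i \sqrt{178}}{178}$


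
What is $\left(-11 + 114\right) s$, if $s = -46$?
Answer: $-4738$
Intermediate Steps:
$\left(-11 + 114\right) s = \left(-11 + 114\right) \left(-46\right) = 103 \left(-46\right) = -4738$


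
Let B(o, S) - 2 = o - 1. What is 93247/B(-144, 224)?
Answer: -8477/13 ≈ -652.08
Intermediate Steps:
B(o, S) = 1 + o (B(o, S) = 2 + (o - 1) = 2 + (-1 + o) = 1 + o)
93247/B(-144, 224) = 93247/(1 - 144) = 93247/(-143) = 93247*(-1/143) = -8477/13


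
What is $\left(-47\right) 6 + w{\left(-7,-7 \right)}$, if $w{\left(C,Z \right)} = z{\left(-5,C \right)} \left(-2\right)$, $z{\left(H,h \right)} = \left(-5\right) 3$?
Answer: $-252$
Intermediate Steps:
$z{\left(H,h \right)} = -15$
$w{\left(C,Z \right)} = 30$ ($w{\left(C,Z \right)} = \left(-15\right) \left(-2\right) = 30$)
$\left(-47\right) 6 + w{\left(-7,-7 \right)} = \left(-47\right) 6 + 30 = -282 + 30 = -252$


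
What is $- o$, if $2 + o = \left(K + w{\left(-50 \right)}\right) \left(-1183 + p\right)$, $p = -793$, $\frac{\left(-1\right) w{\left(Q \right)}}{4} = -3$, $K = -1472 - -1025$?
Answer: $-859558$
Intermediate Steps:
$K = -447$ ($K = -1472 + 1025 = -447$)
$w{\left(Q \right)} = 12$ ($w{\left(Q \right)} = \left(-4\right) \left(-3\right) = 12$)
$o = 859558$ ($o = -2 + \left(-447 + 12\right) \left(-1183 - 793\right) = -2 - -859560 = -2 + 859560 = 859558$)
$- o = \left(-1\right) 859558 = -859558$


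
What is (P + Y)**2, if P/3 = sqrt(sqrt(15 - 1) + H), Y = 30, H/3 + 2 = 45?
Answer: 9*(10 + sqrt(129 + sqrt(14)))**2 ≈ 4168.5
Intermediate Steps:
H = 129 (H = -6 + 3*45 = -6 + 135 = 129)
P = 3*sqrt(129 + sqrt(14)) (P = 3*sqrt(sqrt(15 - 1) + 129) = 3*sqrt(sqrt(14) + 129) = 3*sqrt(129 + sqrt(14)) ≈ 34.564)
(P + Y)**2 = (3*sqrt(129 + sqrt(14)) + 30)**2 = (30 + 3*sqrt(129 + sqrt(14)))**2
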